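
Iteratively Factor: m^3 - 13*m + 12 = (m - 1)*(m^2 + m - 12) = (m - 3)*(m - 1)*(m + 4)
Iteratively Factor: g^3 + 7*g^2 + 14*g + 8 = (g + 4)*(g^2 + 3*g + 2) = (g + 1)*(g + 4)*(g + 2)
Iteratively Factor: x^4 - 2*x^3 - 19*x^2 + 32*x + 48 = (x + 1)*(x^3 - 3*x^2 - 16*x + 48) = (x - 3)*(x + 1)*(x^2 - 16) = (x - 4)*(x - 3)*(x + 1)*(x + 4)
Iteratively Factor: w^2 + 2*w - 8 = (w + 4)*(w - 2)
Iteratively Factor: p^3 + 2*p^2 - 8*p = (p)*(p^2 + 2*p - 8) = p*(p - 2)*(p + 4)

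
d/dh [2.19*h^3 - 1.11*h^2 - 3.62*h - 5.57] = 6.57*h^2 - 2.22*h - 3.62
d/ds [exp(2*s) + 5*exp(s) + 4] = (2*exp(s) + 5)*exp(s)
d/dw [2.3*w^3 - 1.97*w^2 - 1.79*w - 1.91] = 6.9*w^2 - 3.94*w - 1.79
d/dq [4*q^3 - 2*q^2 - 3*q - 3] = 12*q^2 - 4*q - 3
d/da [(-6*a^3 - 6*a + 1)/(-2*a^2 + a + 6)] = (12*a^4 - 12*a^3 - 120*a^2 + 4*a - 37)/(4*a^4 - 4*a^3 - 23*a^2 + 12*a + 36)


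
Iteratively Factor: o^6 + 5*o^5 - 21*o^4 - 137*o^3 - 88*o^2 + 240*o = (o - 5)*(o^5 + 10*o^4 + 29*o^3 + 8*o^2 - 48*o) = (o - 5)*(o + 4)*(o^4 + 6*o^3 + 5*o^2 - 12*o) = (o - 5)*(o + 4)^2*(o^3 + 2*o^2 - 3*o) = (o - 5)*(o + 3)*(o + 4)^2*(o^2 - o) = (o - 5)*(o - 1)*(o + 3)*(o + 4)^2*(o)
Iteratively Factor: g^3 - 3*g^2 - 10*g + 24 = (g - 4)*(g^2 + g - 6) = (g - 4)*(g - 2)*(g + 3)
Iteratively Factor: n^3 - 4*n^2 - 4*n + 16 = (n - 2)*(n^2 - 2*n - 8) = (n - 4)*(n - 2)*(n + 2)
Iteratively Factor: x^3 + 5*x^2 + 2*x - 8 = (x - 1)*(x^2 + 6*x + 8) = (x - 1)*(x + 4)*(x + 2)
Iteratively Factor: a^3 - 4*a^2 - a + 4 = (a - 4)*(a^2 - 1) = (a - 4)*(a - 1)*(a + 1)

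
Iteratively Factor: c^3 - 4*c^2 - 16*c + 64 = (c + 4)*(c^2 - 8*c + 16) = (c - 4)*(c + 4)*(c - 4)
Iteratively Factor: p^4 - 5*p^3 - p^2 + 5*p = (p + 1)*(p^3 - 6*p^2 + 5*p) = (p - 5)*(p + 1)*(p^2 - p) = p*(p - 5)*(p + 1)*(p - 1)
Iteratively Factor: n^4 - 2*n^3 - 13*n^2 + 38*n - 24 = (n - 3)*(n^3 + n^2 - 10*n + 8) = (n - 3)*(n - 1)*(n^2 + 2*n - 8) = (n - 3)*(n - 1)*(n + 4)*(n - 2)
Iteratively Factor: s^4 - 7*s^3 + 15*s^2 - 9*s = (s - 1)*(s^3 - 6*s^2 + 9*s) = s*(s - 1)*(s^2 - 6*s + 9) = s*(s - 3)*(s - 1)*(s - 3)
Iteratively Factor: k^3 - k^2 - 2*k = (k + 1)*(k^2 - 2*k) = k*(k + 1)*(k - 2)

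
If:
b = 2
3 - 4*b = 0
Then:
No Solution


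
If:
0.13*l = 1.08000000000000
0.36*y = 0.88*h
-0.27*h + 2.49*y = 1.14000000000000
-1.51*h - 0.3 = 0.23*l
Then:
No Solution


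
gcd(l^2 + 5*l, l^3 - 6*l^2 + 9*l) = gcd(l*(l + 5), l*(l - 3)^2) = l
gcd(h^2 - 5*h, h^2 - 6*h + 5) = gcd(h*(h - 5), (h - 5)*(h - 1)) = h - 5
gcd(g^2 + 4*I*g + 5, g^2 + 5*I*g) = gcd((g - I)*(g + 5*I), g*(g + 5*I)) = g + 5*I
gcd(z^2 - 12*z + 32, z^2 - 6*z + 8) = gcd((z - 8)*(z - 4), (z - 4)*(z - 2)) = z - 4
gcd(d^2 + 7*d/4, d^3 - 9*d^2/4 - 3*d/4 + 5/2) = 1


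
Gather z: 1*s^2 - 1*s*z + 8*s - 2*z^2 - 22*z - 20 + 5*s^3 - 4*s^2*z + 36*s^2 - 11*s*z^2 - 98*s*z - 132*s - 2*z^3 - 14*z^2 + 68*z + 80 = 5*s^3 + 37*s^2 - 124*s - 2*z^3 + z^2*(-11*s - 16) + z*(-4*s^2 - 99*s + 46) + 60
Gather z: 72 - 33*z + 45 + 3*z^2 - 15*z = 3*z^2 - 48*z + 117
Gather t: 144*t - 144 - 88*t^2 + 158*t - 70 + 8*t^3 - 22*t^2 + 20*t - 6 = 8*t^3 - 110*t^2 + 322*t - 220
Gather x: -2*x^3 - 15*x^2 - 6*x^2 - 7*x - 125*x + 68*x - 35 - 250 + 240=-2*x^3 - 21*x^2 - 64*x - 45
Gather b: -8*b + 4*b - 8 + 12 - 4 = -4*b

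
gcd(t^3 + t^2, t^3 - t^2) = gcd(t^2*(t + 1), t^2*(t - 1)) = t^2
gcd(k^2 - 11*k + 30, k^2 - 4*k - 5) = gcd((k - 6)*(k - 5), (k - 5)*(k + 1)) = k - 5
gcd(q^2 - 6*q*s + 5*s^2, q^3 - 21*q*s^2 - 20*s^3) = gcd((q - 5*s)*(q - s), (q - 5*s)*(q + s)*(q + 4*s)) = q - 5*s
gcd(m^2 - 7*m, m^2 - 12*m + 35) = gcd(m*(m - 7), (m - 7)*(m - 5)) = m - 7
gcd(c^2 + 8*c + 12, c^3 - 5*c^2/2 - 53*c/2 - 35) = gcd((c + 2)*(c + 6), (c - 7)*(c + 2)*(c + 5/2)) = c + 2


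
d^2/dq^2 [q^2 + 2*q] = 2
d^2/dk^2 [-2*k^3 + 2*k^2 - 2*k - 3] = 4 - 12*k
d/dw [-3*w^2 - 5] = -6*w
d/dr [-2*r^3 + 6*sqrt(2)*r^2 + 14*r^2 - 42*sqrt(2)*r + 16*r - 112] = -6*r^2 + 12*sqrt(2)*r + 28*r - 42*sqrt(2) + 16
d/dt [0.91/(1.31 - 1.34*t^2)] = 2.4388*t/(1.34*t^2 - 1.31)^2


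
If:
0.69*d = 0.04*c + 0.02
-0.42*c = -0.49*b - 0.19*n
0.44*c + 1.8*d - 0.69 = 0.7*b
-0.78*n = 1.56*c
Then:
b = -1.74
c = -1.07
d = -0.03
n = 2.13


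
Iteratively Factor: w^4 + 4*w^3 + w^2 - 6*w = (w)*(w^3 + 4*w^2 + w - 6) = w*(w + 3)*(w^2 + w - 2) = w*(w - 1)*(w + 3)*(w + 2)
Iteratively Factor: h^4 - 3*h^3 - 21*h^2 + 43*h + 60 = (h + 1)*(h^3 - 4*h^2 - 17*h + 60) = (h + 1)*(h + 4)*(h^2 - 8*h + 15) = (h - 5)*(h + 1)*(h + 4)*(h - 3)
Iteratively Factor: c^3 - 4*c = (c - 2)*(c^2 + 2*c) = (c - 2)*(c + 2)*(c)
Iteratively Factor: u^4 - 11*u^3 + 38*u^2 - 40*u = (u)*(u^3 - 11*u^2 + 38*u - 40) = u*(u - 5)*(u^2 - 6*u + 8) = u*(u - 5)*(u - 4)*(u - 2)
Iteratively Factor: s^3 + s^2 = (s)*(s^2 + s) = s*(s + 1)*(s)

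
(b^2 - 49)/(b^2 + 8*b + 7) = (b - 7)/(b + 1)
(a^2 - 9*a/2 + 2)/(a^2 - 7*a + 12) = (a - 1/2)/(a - 3)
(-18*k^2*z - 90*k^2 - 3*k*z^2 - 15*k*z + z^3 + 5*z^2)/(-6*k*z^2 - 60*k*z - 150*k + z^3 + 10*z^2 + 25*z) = (3*k + z)/(z + 5)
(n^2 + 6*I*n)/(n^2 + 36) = n/(n - 6*I)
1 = 1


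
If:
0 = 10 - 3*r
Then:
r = 10/3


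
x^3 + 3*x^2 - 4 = (x - 1)*(x + 2)^2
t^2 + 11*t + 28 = (t + 4)*(t + 7)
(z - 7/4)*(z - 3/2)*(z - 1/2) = z^3 - 15*z^2/4 + 17*z/4 - 21/16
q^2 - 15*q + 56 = (q - 8)*(q - 7)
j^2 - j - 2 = (j - 2)*(j + 1)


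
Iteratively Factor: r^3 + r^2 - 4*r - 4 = (r - 2)*(r^2 + 3*r + 2) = (r - 2)*(r + 1)*(r + 2)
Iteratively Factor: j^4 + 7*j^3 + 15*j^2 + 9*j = (j)*(j^3 + 7*j^2 + 15*j + 9) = j*(j + 3)*(j^2 + 4*j + 3) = j*(j + 3)^2*(j + 1)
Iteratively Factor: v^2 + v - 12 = (v + 4)*(v - 3)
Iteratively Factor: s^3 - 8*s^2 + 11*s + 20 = (s + 1)*(s^2 - 9*s + 20) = (s - 4)*(s + 1)*(s - 5)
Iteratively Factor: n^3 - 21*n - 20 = (n + 4)*(n^2 - 4*n - 5) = (n - 5)*(n + 4)*(n + 1)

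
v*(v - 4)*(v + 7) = v^3 + 3*v^2 - 28*v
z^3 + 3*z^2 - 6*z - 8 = (z - 2)*(z + 1)*(z + 4)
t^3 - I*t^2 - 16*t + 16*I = (t - 4)*(t + 4)*(t - I)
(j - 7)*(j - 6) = j^2 - 13*j + 42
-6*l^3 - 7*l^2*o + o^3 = (-3*l + o)*(l + o)*(2*l + o)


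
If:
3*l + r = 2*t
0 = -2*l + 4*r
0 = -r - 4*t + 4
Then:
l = 8/15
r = 4/15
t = 14/15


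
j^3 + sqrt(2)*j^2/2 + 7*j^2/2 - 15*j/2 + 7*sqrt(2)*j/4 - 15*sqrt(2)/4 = (j - 3/2)*(j + 5)*(j + sqrt(2)/2)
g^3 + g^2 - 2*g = g*(g - 1)*(g + 2)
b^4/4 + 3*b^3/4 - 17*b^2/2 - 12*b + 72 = (b/4 + 1)*(b - 4)*(b - 3)*(b + 6)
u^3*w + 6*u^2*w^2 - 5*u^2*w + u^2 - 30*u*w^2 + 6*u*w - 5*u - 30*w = (u - 5)*(u + 6*w)*(u*w + 1)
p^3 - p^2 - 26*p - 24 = (p - 6)*(p + 1)*(p + 4)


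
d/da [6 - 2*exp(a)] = -2*exp(a)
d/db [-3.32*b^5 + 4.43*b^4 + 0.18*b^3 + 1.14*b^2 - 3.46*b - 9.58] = -16.6*b^4 + 17.72*b^3 + 0.54*b^2 + 2.28*b - 3.46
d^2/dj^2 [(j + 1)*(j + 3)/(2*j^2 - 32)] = (4*j^3 + 57*j^2 + 192*j + 304)/(j^6 - 48*j^4 + 768*j^2 - 4096)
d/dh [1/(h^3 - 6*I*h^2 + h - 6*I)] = (-3*h^2 + 12*I*h - 1)/(h^3 - 6*I*h^2 + h - 6*I)^2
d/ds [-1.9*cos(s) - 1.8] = 1.9*sin(s)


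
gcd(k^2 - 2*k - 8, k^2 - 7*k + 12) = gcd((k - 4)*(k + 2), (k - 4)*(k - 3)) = k - 4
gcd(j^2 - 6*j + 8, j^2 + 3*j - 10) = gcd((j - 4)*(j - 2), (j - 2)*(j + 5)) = j - 2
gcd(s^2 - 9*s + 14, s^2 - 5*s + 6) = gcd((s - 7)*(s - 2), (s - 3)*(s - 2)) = s - 2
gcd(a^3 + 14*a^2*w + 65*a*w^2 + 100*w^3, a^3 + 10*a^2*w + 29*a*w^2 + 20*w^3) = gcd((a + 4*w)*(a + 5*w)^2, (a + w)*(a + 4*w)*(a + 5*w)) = a^2 + 9*a*w + 20*w^2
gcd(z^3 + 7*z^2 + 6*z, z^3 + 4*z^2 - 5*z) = z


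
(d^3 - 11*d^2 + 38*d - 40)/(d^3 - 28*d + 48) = (d - 5)/(d + 6)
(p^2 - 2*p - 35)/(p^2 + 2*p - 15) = (p - 7)/(p - 3)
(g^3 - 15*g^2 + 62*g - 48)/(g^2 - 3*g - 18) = (g^2 - 9*g + 8)/(g + 3)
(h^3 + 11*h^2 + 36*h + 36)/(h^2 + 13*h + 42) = (h^2 + 5*h + 6)/(h + 7)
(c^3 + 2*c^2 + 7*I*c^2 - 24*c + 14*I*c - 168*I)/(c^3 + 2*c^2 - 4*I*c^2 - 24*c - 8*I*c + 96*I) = (c + 7*I)/(c - 4*I)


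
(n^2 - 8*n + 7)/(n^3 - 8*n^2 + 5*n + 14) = (n - 1)/(n^2 - n - 2)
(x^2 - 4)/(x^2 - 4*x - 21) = (4 - x^2)/(-x^2 + 4*x + 21)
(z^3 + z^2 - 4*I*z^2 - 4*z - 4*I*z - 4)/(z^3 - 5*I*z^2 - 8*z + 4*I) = (z + 1)/(z - I)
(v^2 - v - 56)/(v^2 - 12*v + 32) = (v + 7)/(v - 4)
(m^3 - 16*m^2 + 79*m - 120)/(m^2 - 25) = (m^2 - 11*m + 24)/(m + 5)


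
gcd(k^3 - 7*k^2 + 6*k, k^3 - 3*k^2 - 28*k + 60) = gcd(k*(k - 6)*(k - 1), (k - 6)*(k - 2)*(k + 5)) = k - 6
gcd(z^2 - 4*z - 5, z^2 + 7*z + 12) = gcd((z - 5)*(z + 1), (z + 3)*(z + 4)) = 1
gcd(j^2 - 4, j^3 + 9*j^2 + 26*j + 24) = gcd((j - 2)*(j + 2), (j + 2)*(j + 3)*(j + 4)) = j + 2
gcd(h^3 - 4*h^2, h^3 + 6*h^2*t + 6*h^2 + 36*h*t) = h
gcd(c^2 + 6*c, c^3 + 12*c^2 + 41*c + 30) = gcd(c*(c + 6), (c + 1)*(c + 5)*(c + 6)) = c + 6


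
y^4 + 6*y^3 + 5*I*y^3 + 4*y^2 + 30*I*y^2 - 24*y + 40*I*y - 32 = (y + 2)*(y + 4)*(y + I)*(y + 4*I)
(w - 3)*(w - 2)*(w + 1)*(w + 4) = w^4 - 15*w^2 + 10*w + 24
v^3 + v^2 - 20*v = v*(v - 4)*(v + 5)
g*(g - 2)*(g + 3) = g^3 + g^2 - 6*g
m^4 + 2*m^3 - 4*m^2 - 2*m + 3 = (m - 1)^2*(m + 1)*(m + 3)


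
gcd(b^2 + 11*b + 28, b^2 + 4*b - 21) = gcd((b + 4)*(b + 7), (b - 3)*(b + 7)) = b + 7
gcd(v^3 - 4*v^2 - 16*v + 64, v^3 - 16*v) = v^2 - 16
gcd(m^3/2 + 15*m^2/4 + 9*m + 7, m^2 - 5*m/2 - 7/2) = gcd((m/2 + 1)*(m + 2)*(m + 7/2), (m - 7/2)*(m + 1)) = 1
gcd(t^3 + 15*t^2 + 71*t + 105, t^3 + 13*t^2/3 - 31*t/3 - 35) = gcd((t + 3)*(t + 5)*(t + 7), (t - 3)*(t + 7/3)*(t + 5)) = t + 5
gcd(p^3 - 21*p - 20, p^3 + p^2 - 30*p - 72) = p + 4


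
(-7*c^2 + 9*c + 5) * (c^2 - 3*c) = -7*c^4 + 30*c^3 - 22*c^2 - 15*c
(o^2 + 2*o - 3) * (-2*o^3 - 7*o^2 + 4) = -2*o^5 - 11*o^4 - 8*o^3 + 25*o^2 + 8*o - 12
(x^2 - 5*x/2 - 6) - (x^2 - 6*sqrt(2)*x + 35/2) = -5*x/2 + 6*sqrt(2)*x - 47/2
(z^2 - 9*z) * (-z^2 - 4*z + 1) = -z^4 + 5*z^3 + 37*z^2 - 9*z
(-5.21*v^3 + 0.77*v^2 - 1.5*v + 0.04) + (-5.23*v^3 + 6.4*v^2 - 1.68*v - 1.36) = -10.44*v^3 + 7.17*v^2 - 3.18*v - 1.32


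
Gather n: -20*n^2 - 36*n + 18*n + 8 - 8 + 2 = -20*n^2 - 18*n + 2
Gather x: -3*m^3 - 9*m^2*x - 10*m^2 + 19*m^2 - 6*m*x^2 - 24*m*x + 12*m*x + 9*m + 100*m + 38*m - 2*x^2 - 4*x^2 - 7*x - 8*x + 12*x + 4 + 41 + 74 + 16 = -3*m^3 + 9*m^2 + 147*m + x^2*(-6*m - 6) + x*(-9*m^2 - 12*m - 3) + 135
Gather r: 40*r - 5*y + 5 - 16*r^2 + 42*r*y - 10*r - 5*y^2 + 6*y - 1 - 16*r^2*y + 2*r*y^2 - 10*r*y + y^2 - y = r^2*(-16*y - 16) + r*(2*y^2 + 32*y + 30) - 4*y^2 + 4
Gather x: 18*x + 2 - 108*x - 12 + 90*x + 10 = 0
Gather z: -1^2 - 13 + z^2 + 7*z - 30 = z^2 + 7*z - 44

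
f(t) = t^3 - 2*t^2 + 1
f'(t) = 3*t^2 - 4*t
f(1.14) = -0.12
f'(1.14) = -0.66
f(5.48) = 105.51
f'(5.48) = 68.17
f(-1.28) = -4.37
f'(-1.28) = 10.04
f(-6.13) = -304.50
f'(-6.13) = 137.25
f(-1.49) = -6.75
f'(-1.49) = 12.62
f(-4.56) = -135.41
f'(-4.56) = 80.62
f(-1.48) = -6.62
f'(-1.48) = 12.49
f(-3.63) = -73.19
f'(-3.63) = 54.05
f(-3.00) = -44.00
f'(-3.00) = 39.00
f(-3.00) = -44.00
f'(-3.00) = 39.00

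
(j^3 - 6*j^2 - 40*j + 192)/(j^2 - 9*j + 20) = (j^2 - 2*j - 48)/(j - 5)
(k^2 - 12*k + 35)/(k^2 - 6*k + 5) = (k - 7)/(k - 1)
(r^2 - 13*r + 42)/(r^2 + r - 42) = (r - 7)/(r + 7)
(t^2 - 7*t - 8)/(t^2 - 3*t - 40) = (t + 1)/(t + 5)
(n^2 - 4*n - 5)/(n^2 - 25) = (n + 1)/(n + 5)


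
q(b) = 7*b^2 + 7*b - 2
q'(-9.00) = -119.00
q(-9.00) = 502.00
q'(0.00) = 7.00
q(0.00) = -2.00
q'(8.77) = 129.78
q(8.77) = 597.78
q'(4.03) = 63.42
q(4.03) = 139.90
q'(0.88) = 19.32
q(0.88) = 9.58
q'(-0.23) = 3.78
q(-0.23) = -3.24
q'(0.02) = 7.28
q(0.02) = -1.86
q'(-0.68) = -2.52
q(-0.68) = -3.52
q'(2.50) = 42.00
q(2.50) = 59.25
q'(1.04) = 21.56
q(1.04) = 12.85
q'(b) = 14*b + 7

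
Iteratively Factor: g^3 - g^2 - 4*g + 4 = (g + 2)*(g^2 - 3*g + 2) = (g - 2)*(g + 2)*(g - 1)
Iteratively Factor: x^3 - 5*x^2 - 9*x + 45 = (x - 5)*(x^2 - 9) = (x - 5)*(x + 3)*(x - 3)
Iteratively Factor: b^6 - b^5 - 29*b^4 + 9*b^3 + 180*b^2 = (b + 3)*(b^5 - 4*b^4 - 17*b^3 + 60*b^2) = b*(b + 3)*(b^4 - 4*b^3 - 17*b^2 + 60*b) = b^2*(b + 3)*(b^3 - 4*b^2 - 17*b + 60) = b^2*(b - 5)*(b + 3)*(b^2 + b - 12) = b^2*(b - 5)*(b + 3)*(b + 4)*(b - 3)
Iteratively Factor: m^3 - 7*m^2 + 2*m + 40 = (m + 2)*(m^2 - 9*m + 20) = (m - 5)*(m + 2)*(m - 4)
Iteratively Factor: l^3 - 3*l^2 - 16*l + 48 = (l - 3)*(l^2 - 16) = (l - 3)*(l + 4)*(l - 4)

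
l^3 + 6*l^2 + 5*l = l*(l + 1)*(l + 5)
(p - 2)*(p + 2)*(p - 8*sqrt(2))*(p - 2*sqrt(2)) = p^4 - 10*sqrt(2)*p^3 + 28*p^2 + 40*sqrt(2)*p - 128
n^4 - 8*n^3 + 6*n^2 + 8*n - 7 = (n - 7)*(n - 1)^2*(n + 1)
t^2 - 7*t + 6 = (t - 6)*(t - 1)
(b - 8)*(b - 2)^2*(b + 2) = b^4 - 10*b^3 + 12*b^2 + 40*b - 64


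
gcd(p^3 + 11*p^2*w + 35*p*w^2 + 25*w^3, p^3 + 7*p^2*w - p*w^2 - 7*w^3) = p + w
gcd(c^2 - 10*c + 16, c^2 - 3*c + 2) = c - 2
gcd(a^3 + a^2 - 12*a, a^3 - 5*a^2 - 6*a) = a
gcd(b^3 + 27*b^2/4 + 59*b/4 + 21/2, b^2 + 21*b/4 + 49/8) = b + 7/4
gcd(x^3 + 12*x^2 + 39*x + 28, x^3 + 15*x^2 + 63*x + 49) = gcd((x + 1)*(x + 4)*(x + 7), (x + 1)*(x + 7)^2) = x^2 + 8*x + 7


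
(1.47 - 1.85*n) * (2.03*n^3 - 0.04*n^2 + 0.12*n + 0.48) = -3.7555*n^4 + 3.0581*n^3 - 0.2808*n^2 - 0.7116*n + 0.7056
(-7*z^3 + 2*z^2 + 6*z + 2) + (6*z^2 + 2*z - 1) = -7*z^3 + 8*z^2 + 8*z + 1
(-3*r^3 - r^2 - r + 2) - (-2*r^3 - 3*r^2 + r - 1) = -r^3 + 2*r^2 - 2*r + 3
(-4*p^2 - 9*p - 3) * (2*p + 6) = -8*p^3 - 42*p^2 - 60*p - 18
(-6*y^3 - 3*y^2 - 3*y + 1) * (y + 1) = -6*y^4 - 9*y^3 - 6*y^2 - 2*y + 1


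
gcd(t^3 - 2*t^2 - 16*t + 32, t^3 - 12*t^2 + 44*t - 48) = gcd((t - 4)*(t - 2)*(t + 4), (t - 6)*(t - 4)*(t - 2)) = t^2 - 6*t + 8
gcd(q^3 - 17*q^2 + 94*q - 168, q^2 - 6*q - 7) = q - 7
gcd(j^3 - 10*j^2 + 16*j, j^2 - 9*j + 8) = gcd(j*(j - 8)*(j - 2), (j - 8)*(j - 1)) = j - 8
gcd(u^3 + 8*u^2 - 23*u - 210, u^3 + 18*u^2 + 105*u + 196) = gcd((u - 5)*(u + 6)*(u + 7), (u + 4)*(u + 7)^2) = u + 7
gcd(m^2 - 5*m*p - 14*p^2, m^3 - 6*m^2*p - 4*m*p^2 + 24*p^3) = m + 2*p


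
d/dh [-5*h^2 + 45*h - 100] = 45 - 10*h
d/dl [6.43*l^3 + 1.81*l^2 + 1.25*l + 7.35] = 19.29*l^2 + 3.62*l + 1.25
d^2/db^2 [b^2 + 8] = 2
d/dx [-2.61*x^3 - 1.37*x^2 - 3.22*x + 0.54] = -7.83*x^2 - 2.74*x - 3.22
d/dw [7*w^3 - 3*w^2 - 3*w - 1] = 21*w^2 - 6*w - 3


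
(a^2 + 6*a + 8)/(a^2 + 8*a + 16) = (a + 2)/(a + 4)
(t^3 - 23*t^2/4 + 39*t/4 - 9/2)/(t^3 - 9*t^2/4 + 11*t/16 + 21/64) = 16*(t^2 - 5*t + 6)/(16*t^2 - 24*t - 7)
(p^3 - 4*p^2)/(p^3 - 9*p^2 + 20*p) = p/(p - 5)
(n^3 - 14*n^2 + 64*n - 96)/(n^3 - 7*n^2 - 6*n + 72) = (n - 4)/(n + 3)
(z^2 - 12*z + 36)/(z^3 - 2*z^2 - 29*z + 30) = (z - 6)/(z^2 + 4*z - 5)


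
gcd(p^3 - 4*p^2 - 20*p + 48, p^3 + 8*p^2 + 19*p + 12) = p + 4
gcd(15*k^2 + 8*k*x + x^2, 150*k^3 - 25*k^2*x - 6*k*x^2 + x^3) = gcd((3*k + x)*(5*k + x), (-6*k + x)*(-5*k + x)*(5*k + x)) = 5*k + x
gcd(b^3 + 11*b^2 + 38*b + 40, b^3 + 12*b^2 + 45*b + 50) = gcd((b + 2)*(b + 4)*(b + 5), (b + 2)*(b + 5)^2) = b^2 + 7*b + 10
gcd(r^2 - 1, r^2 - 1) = r^2 - 1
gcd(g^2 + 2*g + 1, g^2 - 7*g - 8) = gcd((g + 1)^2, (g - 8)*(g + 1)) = g + 1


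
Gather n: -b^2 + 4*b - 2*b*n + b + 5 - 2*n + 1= -b^2 + 5*b + n*(-2*b - 2) + 6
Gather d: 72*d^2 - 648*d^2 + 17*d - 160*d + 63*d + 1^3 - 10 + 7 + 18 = -576*d^2 - 80*d + 16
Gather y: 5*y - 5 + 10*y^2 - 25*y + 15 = 10*y^2 - 20*y + 10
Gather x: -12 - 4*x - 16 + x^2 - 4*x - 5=x^2 - 8*x - 33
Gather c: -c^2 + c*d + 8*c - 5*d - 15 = -c^2 + c*(d + 8) - 5*d - 15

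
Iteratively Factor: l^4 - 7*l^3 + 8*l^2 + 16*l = (l + 1)*(l^3 - 8*l^2 + 16*l) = (l - 4)*(l + 1)*(l^2 - 4*l) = l*(l - 4)*(l + 1)*(l - 4)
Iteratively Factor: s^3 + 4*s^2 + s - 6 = (s + 2)*(s^2 + 2*s - 3) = (s - 1)*(s + 2)*(s + 3)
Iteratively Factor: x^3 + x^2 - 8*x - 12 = (x + 2)*(x^2 - x - 6) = (x - 3)*(x + 2)*(x + 2)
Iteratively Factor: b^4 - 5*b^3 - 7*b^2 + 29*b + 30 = (b + 2)*(b^3 - 7*b^2 + 7*b + 15) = (b - 5)*(b + 2)*(b^2 - 2*b - 3) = (b - 5)*(b + 1)*(b + 2)*(b - 3)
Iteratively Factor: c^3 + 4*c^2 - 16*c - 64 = (c + 4)*(c^2 - 16) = (c - 4)*(c + 4)*(c + 4)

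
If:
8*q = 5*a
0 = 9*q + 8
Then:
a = -64/45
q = -8/9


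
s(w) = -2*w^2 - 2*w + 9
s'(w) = -4*w - 2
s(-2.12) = 4.25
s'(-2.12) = 6.48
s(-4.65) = -24.94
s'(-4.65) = 16.60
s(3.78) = -27.14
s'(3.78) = -17.12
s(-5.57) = -41.91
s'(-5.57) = 20.28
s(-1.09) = 8.80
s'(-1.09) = 2.36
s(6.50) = -88.50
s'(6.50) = -28.00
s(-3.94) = -14.17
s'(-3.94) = 13.76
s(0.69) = 6.67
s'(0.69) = -4.76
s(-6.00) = -51.00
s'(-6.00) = 22.00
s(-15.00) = -411.00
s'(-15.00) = 58.00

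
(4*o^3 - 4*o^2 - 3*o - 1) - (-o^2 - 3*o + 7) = 4*o^3 - 3*o^2 - 8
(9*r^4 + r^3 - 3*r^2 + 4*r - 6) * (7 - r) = -9*r^5 + 62*r^4 + 10*r^3 - 25*r^2 + 34*r - 42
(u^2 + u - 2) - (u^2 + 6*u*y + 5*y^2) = -6*u*y + u - 5*y^2 - 2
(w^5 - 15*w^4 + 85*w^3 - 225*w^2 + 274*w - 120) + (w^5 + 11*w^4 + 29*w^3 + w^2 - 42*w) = 2*w^5 - 4*w^4 + 114*w^3 - 224*w^2 + 232*w - 120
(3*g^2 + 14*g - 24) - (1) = 3*g^2 + 14*g - 25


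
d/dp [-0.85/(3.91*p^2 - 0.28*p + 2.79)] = (6.647*p - 0.238)/(3.91*p^2 - 0.28*p + 2.79)^2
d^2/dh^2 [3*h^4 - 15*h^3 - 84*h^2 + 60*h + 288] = 36*h^2 - 90*h - 168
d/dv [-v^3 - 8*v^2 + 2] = v*(-3*v - 16)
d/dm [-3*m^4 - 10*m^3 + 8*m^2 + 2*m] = -12*m^3 - 30*m^2 + 16*m + 2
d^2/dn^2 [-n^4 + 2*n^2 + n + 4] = 4 - 12*n^2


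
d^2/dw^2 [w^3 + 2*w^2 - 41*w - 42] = 6*w + 4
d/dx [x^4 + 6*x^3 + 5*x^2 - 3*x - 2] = 4*x^3 + 18*x^2 + 10*x - 3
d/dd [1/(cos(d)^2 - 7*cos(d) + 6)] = (2*cos(d) - 7)*sin(d)/(cos(d)^2 - 7*cos(d) + 6)^2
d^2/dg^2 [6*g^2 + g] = 12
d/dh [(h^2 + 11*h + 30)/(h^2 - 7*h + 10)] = 2*(-9*h^2 - 20*h + 160)/(h^4 - 14*h^3 + 69*h^2 - 140*h + 100)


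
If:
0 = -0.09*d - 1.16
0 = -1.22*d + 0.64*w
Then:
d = -12.89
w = -24.57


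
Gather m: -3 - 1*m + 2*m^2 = 2*m^2 - m - 3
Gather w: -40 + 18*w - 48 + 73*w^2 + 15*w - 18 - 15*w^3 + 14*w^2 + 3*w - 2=-15*w^3 + 87*w^2 + 36*w - 108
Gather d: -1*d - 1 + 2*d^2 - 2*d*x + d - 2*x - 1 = 2*d^2 - 2*d*x - 2*x - 2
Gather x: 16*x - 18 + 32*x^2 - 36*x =32*x^2 - 20*x - 18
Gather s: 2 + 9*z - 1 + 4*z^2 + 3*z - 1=4*z^2 + 12*z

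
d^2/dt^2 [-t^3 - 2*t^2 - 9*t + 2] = -6*t - 4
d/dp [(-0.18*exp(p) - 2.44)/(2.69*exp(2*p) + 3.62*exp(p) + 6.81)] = (0.4842*exp(2*p) + 13.1272*exp(p) + 7.607)*exp(p)/(7.2361*exp(4*p) + 19.4756*exp(3*p) + 49.7422*exp(2*p) + 49.3044*exp(p) + 46.3761)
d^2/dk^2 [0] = 0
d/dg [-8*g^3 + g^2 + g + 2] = -24*g^2 + 2*g + 1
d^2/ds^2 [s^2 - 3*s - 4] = 2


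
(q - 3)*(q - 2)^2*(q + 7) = q^4 - 33*q^2 + 100*q - 84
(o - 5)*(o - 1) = o^2 - 6*o + 5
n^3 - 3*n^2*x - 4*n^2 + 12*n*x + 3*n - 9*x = (n - 3)*(n - 1)*(n - 3*x)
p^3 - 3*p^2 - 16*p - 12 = (p - 6)*(p + 1)*(p + 2)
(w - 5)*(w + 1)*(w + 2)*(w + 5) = w^4 + 3*w^3 - 23*w^2 - 75*w - 50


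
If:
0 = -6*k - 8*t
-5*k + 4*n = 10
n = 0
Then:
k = -2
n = 0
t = 3/2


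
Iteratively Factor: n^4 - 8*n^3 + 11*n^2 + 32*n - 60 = (n - 3)*(n^3 - 5*n^2 - 4*n + 20) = (n - 3)*(n + 2)*(n^2 - 7*n + 10) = (n - 3)*(n - 2)*(n + 2)*(n - 5)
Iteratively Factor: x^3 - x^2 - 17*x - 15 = (x + 1)*(x^2 - 2*x - 15) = (x - 5)*(x + 1)*(x + 3)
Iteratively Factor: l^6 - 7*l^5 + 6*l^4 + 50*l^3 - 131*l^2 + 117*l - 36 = (l - 4)*(l^5 - 3*l^4 - 6*l^3 + 26*l^2 - 27*l + 9) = (l - 4)*(l - 1)*(l^4 - 2*l^3 - 8*l^2 + 18*l - 9) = (l - 4)*(l - 1)^2*(l^3 - l^2 - 9*l + 9) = (l - 4)*(l - 1)^2*(l + 3)*(l^2 - 4*l + 3) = (l - 4)*(l - 3)*(l - 1)^2*(l + 3)*(l - 1)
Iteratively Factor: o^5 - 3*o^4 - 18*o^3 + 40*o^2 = (o + 4)*(o^4 - 7*o^3 + 10*o^2) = (o - 2)*(o + 4)*(o^3 - 5*o^2) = (o - 5)*(o - 2)*(o + 4)*(o^2) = o*(o - 5)*(o - 2)*(o + 4)*(o)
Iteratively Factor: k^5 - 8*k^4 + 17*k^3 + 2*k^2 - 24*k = (k)*(k^4 - 8*k^3 + 17*k^2 + 2*k - 24) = k*(k - 4)*(k^3 - 4*k^2 + k + 6) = k*(k - 4)*(k - 3)*(k^2 - k - 2) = k*(k - 4)*(k - 3)*(k - 2)*(k + 1)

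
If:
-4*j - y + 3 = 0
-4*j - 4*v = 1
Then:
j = 3/4 - y/4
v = y/4 - 1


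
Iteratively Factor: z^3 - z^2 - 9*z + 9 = (z + 3)*(z^2 - 4*z + 3) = (z - 1)*(z + 3)*(z - 3)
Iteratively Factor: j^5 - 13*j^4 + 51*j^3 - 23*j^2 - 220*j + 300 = (j - 2)*(j^4 - 11*j^3 + 29*j^2 + 35*j - 150) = (j - 3)*(j - 2)*(j^3 - 8*j^2 + 5*j + 50) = (j - 5)*(j - 3)*(j - 2)*(j^2 - 3*j - 10) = (j - 5)^2*(j - 3)*(j - 2)*(j + 2)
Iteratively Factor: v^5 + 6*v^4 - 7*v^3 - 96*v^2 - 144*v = (v - 4)*(v^4 + 10*v^3 + 33*v^2 + 36*v) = (v - 4)*(v + 4)*(v^3 + 6*v^2 + 9*v) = v*(v - 4)*(v + 4)*(v^2 + 6*v + 9) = v*(v - 4)*(v + 3)*(v + 4)*(v + 3)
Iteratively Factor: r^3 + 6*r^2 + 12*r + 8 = (r + 2)*(r^2 + 4*r + 4) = (r + 2)^2*(r + 2)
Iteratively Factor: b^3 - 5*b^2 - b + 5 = (b - 5)*(b^2 - 1) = (b - 5)*(b - 1)*(b + 1)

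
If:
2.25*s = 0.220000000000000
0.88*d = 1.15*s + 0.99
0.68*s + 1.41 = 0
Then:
No Solution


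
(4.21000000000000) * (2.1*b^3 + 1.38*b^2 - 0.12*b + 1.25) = 8.841*b^3 + 5.8098*b^2 - 0.5052*b + 5.2625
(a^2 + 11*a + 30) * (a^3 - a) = a^5 + 11*a^4 + 29*a^3 - 11*a^2 - 30*a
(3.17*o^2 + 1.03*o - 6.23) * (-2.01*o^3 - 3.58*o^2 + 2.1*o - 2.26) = -6.3717*o^5 - 13.4189*o^4 + 15.4919*o^3 + 17.3022*o^2 - 15.4108*o + 14.0798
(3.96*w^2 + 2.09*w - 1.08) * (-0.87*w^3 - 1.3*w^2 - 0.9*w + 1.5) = -3.4452*w^5 - 6.9663*w^4 - 5.3414*w^3 + 5.463*w^2 + 4.107*w - 1.62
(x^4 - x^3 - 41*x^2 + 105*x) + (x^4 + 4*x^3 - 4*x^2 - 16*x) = 2*x^4 + 3*x^3 - 45*x^2 + 89*x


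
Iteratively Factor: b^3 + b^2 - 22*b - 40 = (b - 5)*(b^2 + 6*b + 8) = (b - 5)*(b + 4)*(b + 2)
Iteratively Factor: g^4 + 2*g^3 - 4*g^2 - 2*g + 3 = (g - 1)*(g^3 + 3*g^2 - g - 3) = (g - 1)*(g + 1)*(g^2 + 2*g - 3) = (g - 1)^2*(g + 1)*(g + 3)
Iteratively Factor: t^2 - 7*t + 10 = (t - 2)*(t - 5)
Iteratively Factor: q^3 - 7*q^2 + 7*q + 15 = (q - 3)*(q^2 - 4*q - 5) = (q - 5)*(q - 3)*(q + 1)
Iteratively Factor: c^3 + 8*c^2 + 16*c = (c + 4)*(c^2 + 4*c) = (c + 4)^2*(c)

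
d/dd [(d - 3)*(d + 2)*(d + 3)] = 3*d^2 + 4*d - 9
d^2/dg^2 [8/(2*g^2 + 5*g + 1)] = 16*(-4*g^2 - 10*g + (4*g + 5)^2 - 2)/(2*g^2 + 5*g + 1)^3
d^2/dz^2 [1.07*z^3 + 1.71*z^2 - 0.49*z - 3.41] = 6.42*z + 3.42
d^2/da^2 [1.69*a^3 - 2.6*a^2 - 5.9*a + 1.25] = 10.14*a - 5.2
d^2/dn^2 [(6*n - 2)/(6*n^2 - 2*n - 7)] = 8*(3*(2 - 9*n)*(-6*n^2 + 2*n + 7) - 2*(3*n - 1)*(6*n - 1)^2)/(-6*n^2 + 2*n + 7)^3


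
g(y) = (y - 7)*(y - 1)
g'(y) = 2*y - 8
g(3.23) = -8.41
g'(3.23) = -1.54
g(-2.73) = 36.29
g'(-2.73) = -13.46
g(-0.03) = 7.24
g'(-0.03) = -8.06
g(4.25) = -8.94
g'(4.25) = 0.50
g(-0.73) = 13.37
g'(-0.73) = -9.46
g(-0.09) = 7.73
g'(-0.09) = -8.18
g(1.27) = -1.55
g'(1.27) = -5.46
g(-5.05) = 72.90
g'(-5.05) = -18.10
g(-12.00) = 247.00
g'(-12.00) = -32.00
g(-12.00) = 247.00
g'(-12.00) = -32.00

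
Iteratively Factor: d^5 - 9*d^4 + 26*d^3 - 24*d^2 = (d)*(d^4 - 9*d^3 + 26*d^2 - 24*d) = d^2*(d^3 - 9*d^2 + 26*d - 24) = d^2*(d - 4)*(d^2 - 5*d + 6) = d^2*(d - 4)*(d - 3)*(d - 2)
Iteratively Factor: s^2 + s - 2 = (s - 1)*(s + 2)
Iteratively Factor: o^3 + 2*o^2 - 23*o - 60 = (o + 3)*(o^2 - o - 20) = (o - 5)*(o + 3)*(o + 4)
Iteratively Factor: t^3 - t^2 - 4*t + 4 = (t - 2)*(t^2 + t - 2) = (t - 2)*(t + 2)*(t - 1)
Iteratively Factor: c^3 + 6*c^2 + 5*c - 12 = (c + 4)*(c^2 + 2*c - 3) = (c + 3)*(c + 4)*(c - 1)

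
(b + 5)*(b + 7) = b^2 + 12*b + 35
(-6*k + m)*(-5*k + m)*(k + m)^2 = 30*k^4 + 49*k^3*m + 9*k^2*m^2 - 9*k*m^3 + m^4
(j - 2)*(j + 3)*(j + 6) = j^3 + 7*j^2 - 36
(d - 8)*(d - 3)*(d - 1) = d^3 - 12*d^2 + 35*d - 24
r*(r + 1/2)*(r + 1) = r^3 + 3*r^2/2 + r/2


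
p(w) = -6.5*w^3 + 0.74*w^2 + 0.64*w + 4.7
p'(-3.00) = -179.30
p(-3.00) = 184.94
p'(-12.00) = -2825.12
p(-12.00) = 11335.58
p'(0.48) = -3.14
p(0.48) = 4.46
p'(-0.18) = -0.26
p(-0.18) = 4.65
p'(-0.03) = 0.58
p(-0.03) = 4.68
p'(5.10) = -499.01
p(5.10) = -835.02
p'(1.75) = -56.49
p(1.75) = -26.75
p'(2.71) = -138.56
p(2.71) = -117.50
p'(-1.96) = -77.17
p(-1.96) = 55.23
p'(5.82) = -651.26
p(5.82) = -1247.90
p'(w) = -19.5*w^2 + 1.48*w + 0.64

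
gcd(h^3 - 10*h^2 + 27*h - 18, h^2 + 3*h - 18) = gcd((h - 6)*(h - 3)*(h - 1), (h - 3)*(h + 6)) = h - 3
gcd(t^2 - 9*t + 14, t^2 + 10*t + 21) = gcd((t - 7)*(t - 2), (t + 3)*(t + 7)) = 1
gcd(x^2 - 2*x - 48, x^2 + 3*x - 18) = x + 6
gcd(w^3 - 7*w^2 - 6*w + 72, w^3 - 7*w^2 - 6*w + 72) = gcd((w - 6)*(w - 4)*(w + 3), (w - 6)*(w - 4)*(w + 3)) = w^3 - 7*w^2 - 6*w + 72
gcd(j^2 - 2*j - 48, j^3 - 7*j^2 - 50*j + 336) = j - 8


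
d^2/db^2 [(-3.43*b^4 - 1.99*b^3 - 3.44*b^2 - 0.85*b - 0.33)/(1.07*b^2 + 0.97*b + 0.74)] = (-7.854014*b^6 - 21.359982*b^5 - 35.658966*b^4 - 34.79186*b^3 - 17.033898*b^2 - 4.555206*b - 2.645634)/(1.225043*b^6 + 3.331659*b^5 + 5.561967*b^4 + 5.520949*b^3 + 3.846594*b^2 + 1.593516*b + 0.405224)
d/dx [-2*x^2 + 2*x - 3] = 2 - 4*x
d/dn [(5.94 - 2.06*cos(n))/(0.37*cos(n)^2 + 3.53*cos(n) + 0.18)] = (-0.7622*cos(n)^2 + 4.3956*cos(n) + 21.339)*sin(n)/(0.1369*cos(n)^4 + 2.6122*cos(n)^3 + 12.5941*cos(n)^2 + 1.2708*cos(n) + 0.0324)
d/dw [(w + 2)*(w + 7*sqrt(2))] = 2*w + 2 + 7*sqrt(2)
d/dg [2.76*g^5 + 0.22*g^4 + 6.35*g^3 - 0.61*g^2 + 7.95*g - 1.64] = 13.8*g^4 + 0.88*g^3 + 19.05*g^2 - 1.22*g + 7.95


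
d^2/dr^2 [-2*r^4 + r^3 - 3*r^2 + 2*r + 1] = -24*r^2 + 6*r - 6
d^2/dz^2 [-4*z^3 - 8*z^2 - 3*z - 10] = -24*z - 16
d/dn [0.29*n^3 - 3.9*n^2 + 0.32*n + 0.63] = 0.87*n^2 - 7.8*n + 0.32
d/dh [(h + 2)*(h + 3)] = 2*h + 5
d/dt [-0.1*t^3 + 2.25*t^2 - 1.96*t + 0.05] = -0.3*t^2 + 4.5*t - 1.96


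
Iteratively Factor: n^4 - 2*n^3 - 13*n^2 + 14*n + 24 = (n - 4)*(n^3 + 2*n^2 - 5*n - 6) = (n - 4)*(n + 3)*(n^2 - n - 2) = (n - 4)*(n + 1)*(n + 3)*(n - 2)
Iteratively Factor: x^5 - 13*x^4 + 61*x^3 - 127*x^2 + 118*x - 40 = (x - 1)*(x^4 - 12*x^3 + 49*x^2 - 78*x + 40) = (x - 4)*(x - 1)*(x^3 - 8*x^2 + 17*x - 10) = (x - 5)*(x - 4)*(x - 1)*(x^2 - 3*x + 2) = (x - 5)*(x - 4)*(x - 2)*(x - 1)*(x - 1)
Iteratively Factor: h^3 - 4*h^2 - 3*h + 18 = (h - 3)*(h^2 - h - 6) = (h - 3)^2*(h + 2)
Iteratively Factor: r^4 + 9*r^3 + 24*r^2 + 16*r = (r + 4)*(r^3 + 5*r^2 + 4*r) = (r + 1)*(r + 4)*(r^2 + 4*r) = (r + 1)*(r + 4)^2*(r)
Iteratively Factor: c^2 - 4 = (c - 2)*(c + 2)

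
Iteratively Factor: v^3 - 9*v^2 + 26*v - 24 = (v - 3)*(v^2 - 6*v + 8) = (v - 3)*(v - 2)*(v - 4)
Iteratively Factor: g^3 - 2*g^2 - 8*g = (g)*(g^2 - 2*g - 8) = g*(g + 2)*(g - 4)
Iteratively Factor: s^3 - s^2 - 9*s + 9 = (s - 1)*(s^2 - 9) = (s - 3)*(s - 1)*(s + 3)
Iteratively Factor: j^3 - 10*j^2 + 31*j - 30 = (j - 5)*(j^2 - 5*j + 6) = (j - 5)*(j - 3)*(j - 2)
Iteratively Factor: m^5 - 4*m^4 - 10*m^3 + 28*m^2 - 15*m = (m - 1)*(m^4 - 3*m^3 - 13*m^2 + 15*m) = (m - 1)*(m + 3)*(m^3 - 6*m^2 + 5*m) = m*(m - 1)*(m + 3)*(m^2 - 6*m + 5) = m*(m - 5)*(m - 1)*(m + 3)*(m - 1)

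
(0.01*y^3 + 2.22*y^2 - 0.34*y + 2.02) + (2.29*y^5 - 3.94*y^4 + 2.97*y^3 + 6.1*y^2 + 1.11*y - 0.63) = 2.29*y^5 - 3.94*y^4 + 2.98*y^3 + 8.32*y^2 + 0.77*y + 1.39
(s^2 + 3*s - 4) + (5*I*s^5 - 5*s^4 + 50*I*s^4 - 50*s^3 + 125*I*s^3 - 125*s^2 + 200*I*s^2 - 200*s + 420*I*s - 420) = 5*I*s^5 - 5*s^4 + 50*I*s^4 - 50*s^3 + 125*I*s^3 - 124*s^2 + 200*I*s^2 - 197*s + 420*I*s - 424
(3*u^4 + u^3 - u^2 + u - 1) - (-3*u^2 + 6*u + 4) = 3*u^4 + u^3 + 2*u^2 - 5*u - 5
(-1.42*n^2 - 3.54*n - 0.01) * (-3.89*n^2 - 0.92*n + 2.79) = 5.5238*n^4 + 15.077*n^3 - 0.6661*n^2 - 9.8674*n - 0.0279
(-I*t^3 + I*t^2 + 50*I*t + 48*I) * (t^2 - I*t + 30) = -I*t^5 - t^4 + I*t^4 + t^3 + 20*I*t^3 + 50*t^2 + 78*I*t^2 + 48*t + 1500*I*t + 1440*I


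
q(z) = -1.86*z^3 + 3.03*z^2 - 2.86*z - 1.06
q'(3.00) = -34.90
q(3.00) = -32.59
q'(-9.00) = -509.38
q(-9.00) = 1626.05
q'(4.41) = -84.66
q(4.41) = -114.27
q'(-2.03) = -38.16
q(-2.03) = 32.79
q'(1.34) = -4.76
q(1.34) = -3.93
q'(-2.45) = -51.20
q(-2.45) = 51.49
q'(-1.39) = -22.06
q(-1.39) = 13.76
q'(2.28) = -18.05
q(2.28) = -13.88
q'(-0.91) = -13.00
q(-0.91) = 5.45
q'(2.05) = -13.89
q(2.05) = -10.21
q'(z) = -5.58*z^2 + 6.06*z - 2.86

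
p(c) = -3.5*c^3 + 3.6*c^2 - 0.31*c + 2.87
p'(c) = -10.5*c^2 + 7.2*c - 0.31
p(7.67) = -1366.99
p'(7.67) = -562.79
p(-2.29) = 64.49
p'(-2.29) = -71.86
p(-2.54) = 84.24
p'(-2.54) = -86.34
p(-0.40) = 3.79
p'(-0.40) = -4.87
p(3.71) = -127.46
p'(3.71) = -118.12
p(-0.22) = 3.15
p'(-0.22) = -2.40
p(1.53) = -1.71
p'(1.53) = -13.87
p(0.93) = 2.88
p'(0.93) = -2.70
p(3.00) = -60.16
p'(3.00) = -73.21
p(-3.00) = 130.70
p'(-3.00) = -116.41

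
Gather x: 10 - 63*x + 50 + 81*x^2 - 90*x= 81*x^2 - 153*x + 60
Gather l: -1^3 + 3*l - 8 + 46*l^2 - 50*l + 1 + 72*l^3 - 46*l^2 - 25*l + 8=72*l^3 - 72*l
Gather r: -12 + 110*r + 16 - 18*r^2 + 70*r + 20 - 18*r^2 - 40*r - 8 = -36*r^2 + 140*r + 16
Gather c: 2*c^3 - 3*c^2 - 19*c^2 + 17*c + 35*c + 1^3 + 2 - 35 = 2*c^3 - 22*c^2 + 52*c - 32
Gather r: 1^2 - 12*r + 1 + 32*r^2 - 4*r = 32*r^2 - 16*r + 2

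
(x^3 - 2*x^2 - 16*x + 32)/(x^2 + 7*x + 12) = (x^2 - 6*x + 8)/(x + 3)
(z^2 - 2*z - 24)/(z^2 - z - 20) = (z - 6)/(z - 5)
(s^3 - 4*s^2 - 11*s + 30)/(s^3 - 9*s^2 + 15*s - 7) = (s^3 - 4*s^2 - 11*s + 30)/(s^3 - 9*s^2 + 15*s - 7)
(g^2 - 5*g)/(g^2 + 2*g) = (g - 5)/(g + 2)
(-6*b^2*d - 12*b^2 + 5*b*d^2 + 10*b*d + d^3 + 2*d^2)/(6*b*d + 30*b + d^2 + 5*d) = (-b*d - 2*b + d^2 + 2*d)/(d + 5)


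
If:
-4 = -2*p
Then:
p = 2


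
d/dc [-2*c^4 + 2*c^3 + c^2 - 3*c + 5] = -8*c^3 + 6*c^2 + 2*c - 3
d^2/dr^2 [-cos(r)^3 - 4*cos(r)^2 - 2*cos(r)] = 11*cos(r)/4 + 8*cos(2*r) + 9*cos(3*r)/4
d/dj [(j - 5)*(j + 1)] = 2*j - 4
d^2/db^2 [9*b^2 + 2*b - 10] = 18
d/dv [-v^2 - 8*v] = -2*v - 8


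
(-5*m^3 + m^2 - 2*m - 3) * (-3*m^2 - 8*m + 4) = 15*m^5 + 37*m^4 - 22*m^3 + 29*m^2 + 16*m - 12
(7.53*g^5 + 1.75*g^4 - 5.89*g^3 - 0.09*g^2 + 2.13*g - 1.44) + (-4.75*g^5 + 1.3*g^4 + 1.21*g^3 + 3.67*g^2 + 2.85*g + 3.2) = 2.78*g^5 + 3.05*g^4 - 4.68*g^3 + 3.58*g^2 + 4.98*g + 1.76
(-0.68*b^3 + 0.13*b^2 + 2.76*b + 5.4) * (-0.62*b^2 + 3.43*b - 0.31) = 0.4216*b^5 - 2.413*b^4 - 1.0545*b^3 + 6.0785*b^2 + 17.6664*b - 1.674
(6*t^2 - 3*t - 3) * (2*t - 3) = 12*t^3 - 24*t^2 + 3*t + 9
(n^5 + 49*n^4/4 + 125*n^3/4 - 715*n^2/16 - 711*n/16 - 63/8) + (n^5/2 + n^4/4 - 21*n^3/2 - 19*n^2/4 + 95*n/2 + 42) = 3*n^5/2 + 25*n^4/2 + 83*n^3/4 - 791*n^2/16 + 49*n/16 + 273/8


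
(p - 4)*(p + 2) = p^2 - 2*p - 8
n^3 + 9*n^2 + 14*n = n*(n + 2)*(n + 7)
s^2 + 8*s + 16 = (s + 4)^2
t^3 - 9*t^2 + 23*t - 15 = (t - 5)*(t - 3)*(t - 1)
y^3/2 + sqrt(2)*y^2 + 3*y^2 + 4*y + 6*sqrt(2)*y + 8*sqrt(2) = (y/2 + 1)*(y + 4)*(y + 2*sqrt(2))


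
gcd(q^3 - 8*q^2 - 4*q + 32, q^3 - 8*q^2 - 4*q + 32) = q^3 - 8*q^2 - 4*q + 32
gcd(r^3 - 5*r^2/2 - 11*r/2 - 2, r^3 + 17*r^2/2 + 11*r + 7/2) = r^2 + 3*r/2 + 1/2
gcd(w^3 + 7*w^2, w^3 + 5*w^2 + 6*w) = w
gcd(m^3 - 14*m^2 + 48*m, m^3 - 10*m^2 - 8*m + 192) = m^2 - 14*m + 48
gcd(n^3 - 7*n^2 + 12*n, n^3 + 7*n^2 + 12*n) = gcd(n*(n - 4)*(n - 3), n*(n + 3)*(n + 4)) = n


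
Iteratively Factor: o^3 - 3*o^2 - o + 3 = (o - 3)*(o^2 - 1) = (o - 3)*(o + 1)*(o - 1)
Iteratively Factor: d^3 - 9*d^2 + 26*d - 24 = (d - 2)*(d^2 - 7*d + 12) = (d - 4)*(d - 2)*(d - 3)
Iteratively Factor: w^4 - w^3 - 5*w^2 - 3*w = (w + 1)*(w^3 - 2*w^2 - 3*w) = w*(w + 1)*(w^2 - 2*w - 3) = w*(w + 1)^2*(w - 3)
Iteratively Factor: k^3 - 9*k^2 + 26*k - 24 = (k - 4)*(k^2 - 5*k + 6) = (k - 4)*(k - 2)*(k - 3)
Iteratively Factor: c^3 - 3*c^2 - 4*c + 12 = (c - 2)*(c^2 - c - 6) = (c - 2)*(c + 2)*(c - 3)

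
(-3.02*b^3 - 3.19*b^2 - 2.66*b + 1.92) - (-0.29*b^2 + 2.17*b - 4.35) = -3.02*b^3 - 2.9*b^2 - 4.83*b + 6.27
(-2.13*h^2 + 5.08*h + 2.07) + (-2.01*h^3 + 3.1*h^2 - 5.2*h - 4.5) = -2.01*h^3 + 0.97*h^2 - 0.12*h - 2.43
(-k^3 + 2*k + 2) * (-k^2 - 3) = k^5 + k^3 - 2*k^2 - 6*k - 6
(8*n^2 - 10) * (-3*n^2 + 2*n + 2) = -24*n^4 + 16*n^3 + 46*n^2 - 20*n - 20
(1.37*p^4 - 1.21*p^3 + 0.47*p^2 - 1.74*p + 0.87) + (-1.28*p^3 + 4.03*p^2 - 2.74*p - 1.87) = 1.37*p^4 - 2.49*p^3 + 4.5*p^2 - 4.48*p - 1.0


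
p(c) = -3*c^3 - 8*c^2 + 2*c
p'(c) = -9*c^2 - 16*c + 2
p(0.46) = -1.06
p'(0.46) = -7.26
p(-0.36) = -1.62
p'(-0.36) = 6.59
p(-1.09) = -7.80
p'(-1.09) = 8.75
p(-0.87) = -5.82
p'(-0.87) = 9.11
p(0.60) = -2.33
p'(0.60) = -10.84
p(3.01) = -148.27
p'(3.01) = -127.70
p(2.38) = -81.00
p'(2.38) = -87.06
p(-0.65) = -3.86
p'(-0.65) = 8.60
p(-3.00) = 3.00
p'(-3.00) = -31.00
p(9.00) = -2817.00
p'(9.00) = -871.00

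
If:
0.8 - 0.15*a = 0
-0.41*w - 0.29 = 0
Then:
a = 5.33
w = -0.71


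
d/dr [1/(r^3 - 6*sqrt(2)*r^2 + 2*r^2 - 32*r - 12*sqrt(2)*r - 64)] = (-3*r^2 - 4*r + 12*sqrt(2)*r + 12*sqrt(2) + 32)/(-r^3 - 2*r^2 + 6*sqrt(2)*r^2 + 12*sqrt(2)*r + 32*r + 64)^2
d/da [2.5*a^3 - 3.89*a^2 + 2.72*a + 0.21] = 7.5*a^2 - 7.78*a + 2.72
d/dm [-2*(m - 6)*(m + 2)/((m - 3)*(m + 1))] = 4*(-m^2 - 9*m + 6)/(m^4 - 4*m^3 - 2*m^2 + 12*m + 9)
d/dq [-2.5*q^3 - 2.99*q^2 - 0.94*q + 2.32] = -7.5*q^2 - 5.98*q - 0.94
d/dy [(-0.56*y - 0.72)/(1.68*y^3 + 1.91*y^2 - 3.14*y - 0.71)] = (1.8816*y^3 + 4.6984*y^2 + 2.7504*y - 1.8632)/(2.8224*y^6 + 6.4176*y^5 - 6.9023*y^4 - 14.3804*y^3 + 7.1474*y^2 + 4.4588*y + 0.5041)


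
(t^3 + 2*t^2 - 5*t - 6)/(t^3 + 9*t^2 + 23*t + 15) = (t - 2)/(t + 5)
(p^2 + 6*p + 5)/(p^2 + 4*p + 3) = (p + 5)/(p + 3)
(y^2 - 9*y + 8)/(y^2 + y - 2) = (y - 8)/(y + 2)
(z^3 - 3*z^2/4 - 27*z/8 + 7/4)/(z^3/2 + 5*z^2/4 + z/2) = (8*z^3 - 6*z^2 - 27*z + 14)/(2*z*(2*z^2 + 5*z + 2))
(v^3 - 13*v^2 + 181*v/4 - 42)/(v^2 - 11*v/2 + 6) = (v^2 - 23*v/2 + 28)/(v - 4)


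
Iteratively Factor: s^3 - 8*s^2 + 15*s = (s - 5)*(s^2 - 3*s) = (s - 5)*(s - 3)*(s)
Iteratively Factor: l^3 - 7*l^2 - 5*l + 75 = (l + 3)*(l^2 - 10*l + 25) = (l - 5)*(l + 3)*(l - 5)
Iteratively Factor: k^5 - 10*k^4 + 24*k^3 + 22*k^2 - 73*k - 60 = (k + 1)*(k^4 - 11*k^3 + 35*k^2 - 13*k - 60) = (k + 1)^2*(k^3 - 12*k^2 + 47*k - 60) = (k - 4)*(k + 1)^2*(k^2 - 8*k + 15) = (k - 4)*(k - 3)*(k + 1)^2*(k - 5)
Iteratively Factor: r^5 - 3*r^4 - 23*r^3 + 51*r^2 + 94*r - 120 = (r + 4)*(r^4 - 7*r^3 + 5*r^2 + 31*r - 30) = (r + 2)*(r + 4)*(r^3 - 9*r^2 + 23*r - 15) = (r - 5)*(r + 2)*(r + 4)*(r^2 - 4*r + 3) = (r - 5)*(r - 1)*(r + 2)*(r + 4)*(r - 3)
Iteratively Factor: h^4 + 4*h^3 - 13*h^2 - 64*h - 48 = (h + 4)*(h^3 - 13*h - 12) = (h + 3)*(h + 4)*(h^2 - 3*h - 4) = (h - 4)*(h + 3)*(h + 4)*(h + 1)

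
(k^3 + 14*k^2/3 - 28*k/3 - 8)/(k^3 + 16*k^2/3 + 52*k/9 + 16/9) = 3*(k^2 + 4*k - 12)/(3*k^2 + 14*k + 8)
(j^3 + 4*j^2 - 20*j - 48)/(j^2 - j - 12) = (j^2 + 8*j + 12)/(j + 3)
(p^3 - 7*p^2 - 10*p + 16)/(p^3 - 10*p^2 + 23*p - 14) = (p^2 - 6*p - 16)/(p^2 - 9*p + 14)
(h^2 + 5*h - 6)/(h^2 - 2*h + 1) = (h + 6)/(h - 1)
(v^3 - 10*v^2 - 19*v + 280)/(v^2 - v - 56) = (v^2 - 2*v - 35)/(v + 7)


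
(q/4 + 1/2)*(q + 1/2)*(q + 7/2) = q^3/4 + 3*q^2/2 + 39*q/16 + 7/8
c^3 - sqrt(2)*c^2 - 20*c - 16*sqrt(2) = (c - 4*sqrt(2))*(c + sqrt(2))*(c + 2*sqrt(2))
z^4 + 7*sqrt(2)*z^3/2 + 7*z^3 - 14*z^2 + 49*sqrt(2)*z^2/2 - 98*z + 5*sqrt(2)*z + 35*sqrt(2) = (z + 7)*(z - sqrt(2))*(z - sqrt(2)/2)*(z + 5*sqrt(2))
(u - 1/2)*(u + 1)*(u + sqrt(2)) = u^3 + u^2/2 + sqrt(2)*u^2 - u/2 + sqrt(2)*u/2 - sqrt(2)/2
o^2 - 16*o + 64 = (o - 8)^2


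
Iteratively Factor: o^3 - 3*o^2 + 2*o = (o - 1)*(o^2 - 2*o) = o*(o - 1)*(o - 2)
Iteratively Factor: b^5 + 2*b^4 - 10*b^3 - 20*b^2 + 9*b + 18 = (b + 3)*(b^4 - b^3 - 7*b^2 + b + 6) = (b + 2)*(b + 3)*(b^3 - 3*b^2 - b + 3) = (b - 1)*(b + 2)*(b + 3)*(b^2 - 2*b - 3) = (b - 3)*(b - 1)*(b + 2)*(b + 3)*(b + 1)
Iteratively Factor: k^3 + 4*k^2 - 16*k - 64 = (k + 4)*(k^2 - 16) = (k + 4)^2*(k - 4)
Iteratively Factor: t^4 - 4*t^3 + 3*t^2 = (t - 1)*(t^3 - 3*t^2) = t*(t - 1)*(t^2 - 3*t) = t^2*(t - 1)*(t - 3)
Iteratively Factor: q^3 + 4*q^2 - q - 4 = (q + 1)*(q^2 + 3*q - 4) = (q + 1)*(q + 4)*(q - 1)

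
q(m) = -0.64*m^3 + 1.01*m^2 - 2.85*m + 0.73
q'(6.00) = -59.85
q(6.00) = -118.25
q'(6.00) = -59.85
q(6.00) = -118.25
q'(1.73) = -5.10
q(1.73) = -4.49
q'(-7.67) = -131.29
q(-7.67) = 370.79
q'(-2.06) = -15.16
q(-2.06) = 16.48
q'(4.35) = -30.39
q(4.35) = -45.24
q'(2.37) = -8.85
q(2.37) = -8.87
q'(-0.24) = -3.45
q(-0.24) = 1.48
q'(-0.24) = -3.45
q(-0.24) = 1.48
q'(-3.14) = -28.12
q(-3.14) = 39.45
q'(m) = -1.92*m^2 + 2.02*m - 2.85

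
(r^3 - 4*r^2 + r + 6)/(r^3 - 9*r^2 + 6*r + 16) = (r - 3)/(r - 8)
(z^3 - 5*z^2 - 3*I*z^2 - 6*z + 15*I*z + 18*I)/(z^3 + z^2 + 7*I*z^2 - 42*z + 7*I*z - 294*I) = (z^2 + z*(1 - 3*I) - 3*I)/(z^2 + 7*z*(1 + I) + 49*I)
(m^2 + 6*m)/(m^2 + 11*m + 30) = m/(m + 5)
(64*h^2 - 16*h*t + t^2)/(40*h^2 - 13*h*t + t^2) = (-8*h + t)/(-5*h + t)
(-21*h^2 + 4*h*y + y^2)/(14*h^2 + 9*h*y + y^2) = (-3*h + y)/(2*h + y)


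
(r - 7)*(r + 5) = r^2 - 2*r - 35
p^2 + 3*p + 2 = (p + 1)*(p + 2)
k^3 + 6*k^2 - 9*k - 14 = (k - 2)*(k + 1)*(k + 7)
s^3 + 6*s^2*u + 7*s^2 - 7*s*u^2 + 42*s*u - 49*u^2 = (s + 7)*(s - u)*(s + 7*u)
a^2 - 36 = (a - 6)*(a + 6)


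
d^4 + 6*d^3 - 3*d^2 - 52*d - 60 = (d - 3)*(d + 2)^2*(d + 5)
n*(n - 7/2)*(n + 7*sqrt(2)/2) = n^3 - 7*n^2/2 + 7*sqrt(2)*n^2/2 - 49*sqrt(2)*n/4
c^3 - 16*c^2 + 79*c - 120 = (c - 8)*(c - 5)*(c - 3)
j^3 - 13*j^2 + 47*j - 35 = (j - 7)*(j - 5)*(j - 1)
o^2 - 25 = (o - 5)*(o + 5)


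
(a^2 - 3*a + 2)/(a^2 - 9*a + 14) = (a - 1)/(a - 7)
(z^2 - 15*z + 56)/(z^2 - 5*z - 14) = (z - 8)/(z + 2)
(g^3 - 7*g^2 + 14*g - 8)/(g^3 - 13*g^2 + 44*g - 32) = (g - 2)/(g - 8)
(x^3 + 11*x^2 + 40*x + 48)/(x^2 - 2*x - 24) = (x^2 + 7*x + 12)/(x - 6)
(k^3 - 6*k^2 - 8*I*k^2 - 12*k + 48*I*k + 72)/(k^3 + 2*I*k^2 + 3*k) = (k^3 + k^2*(-6 - 8*I) + 12*k*(-1 + 4*I) + 72)/(k*(k^2 + 2*I*k + 3))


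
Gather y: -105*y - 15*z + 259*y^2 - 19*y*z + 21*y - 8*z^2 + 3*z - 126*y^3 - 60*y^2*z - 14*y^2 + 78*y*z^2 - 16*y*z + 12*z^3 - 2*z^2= -126*y^3 + y^2*(245 - 60*z) + y*(78*z^2 - 35*z - 84) + 12*z^3 - 10*z^2 - 12*z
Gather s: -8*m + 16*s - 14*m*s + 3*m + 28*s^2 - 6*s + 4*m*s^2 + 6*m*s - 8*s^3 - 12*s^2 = -5*m - 8*s^3 + s^2*(4*m + 16) + s*(10 - 8*m)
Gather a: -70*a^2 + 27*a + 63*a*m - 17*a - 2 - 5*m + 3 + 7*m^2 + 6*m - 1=-70*a^2 + a*(63*m + 10) + 7*m^2 + m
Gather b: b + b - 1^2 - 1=2*b - 2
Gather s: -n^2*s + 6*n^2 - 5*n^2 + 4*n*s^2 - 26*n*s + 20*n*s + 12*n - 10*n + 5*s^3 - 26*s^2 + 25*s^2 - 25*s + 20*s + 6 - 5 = n^2 + 2*n + 5*s^3 + s^2*(4*n - 1) + s*(-n^2 - 6*n - 5) + 1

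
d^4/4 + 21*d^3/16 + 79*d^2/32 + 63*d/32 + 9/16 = (d/4 + 1/2)*(d + 3/4)*(d + 1)*(d + 3/2)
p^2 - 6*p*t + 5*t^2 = (p - 5*t)*(p - t)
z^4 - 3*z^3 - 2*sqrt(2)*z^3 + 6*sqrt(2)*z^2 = z^2*(z - 3)*(z - 2*sqrt(2))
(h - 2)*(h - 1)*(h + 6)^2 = h^4 + 9*h^3 + 2*h^2 - 84*h + 72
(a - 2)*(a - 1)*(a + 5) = a^3 + 2*a^2 - 13*a + 10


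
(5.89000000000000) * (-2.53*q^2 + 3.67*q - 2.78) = -14.9017*q^2 + 21.6163*q - 16.3742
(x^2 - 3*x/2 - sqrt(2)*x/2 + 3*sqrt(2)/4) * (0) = 0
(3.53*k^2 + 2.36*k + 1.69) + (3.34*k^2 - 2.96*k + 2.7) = 6.87*k^2 - 0.6*k + 4.39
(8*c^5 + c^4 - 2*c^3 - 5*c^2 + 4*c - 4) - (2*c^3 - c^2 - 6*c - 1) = 8*c^5 + c^4 - 4*c^3 - 4*c^2 + 10*c - 3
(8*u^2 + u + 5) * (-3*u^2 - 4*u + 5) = -24*u^4 - 35*u^3 + 21*u^2 - 15*u + 25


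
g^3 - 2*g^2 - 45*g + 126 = (g - 6)*(g - 3)*(g + 7)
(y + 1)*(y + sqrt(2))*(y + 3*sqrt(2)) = y^3 + y^2 + 4*sqrt(2)*y^2 + 4*sqrt(2)*y + 6*y + 6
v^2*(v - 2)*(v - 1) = v^4 - 3*v^3 + 2*v^2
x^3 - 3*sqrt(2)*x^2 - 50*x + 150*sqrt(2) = (x - 5*sqrt(2))*(x - 3*sqrt(2))*(x + 5*sqrt(2))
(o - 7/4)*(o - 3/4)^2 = o^3 - 13*o^2/4 + 51*o/16 - 63/64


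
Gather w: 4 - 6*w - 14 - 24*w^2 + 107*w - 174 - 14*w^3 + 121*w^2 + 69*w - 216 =-14*w^3 + 97*w^2 + 170*w - 400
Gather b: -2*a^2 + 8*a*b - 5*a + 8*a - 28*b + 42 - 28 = -2*a^2 + 3*a + b*(8*a - 28) + 14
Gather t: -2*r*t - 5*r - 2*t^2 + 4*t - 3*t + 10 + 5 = -5*r - 2*t^2 + t*(1 - 2*r) + 15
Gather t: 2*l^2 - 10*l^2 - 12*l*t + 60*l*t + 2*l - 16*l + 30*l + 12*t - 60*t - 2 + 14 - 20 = -8*l^2 + 16*l + t*(48*l - 48) - 8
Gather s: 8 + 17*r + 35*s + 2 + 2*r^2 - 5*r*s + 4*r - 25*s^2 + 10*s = 2*r^2 + 21*r - 25*s^2 + s*(45 - 5*r) + 10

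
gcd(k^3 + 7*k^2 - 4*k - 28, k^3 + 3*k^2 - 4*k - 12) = k^2 - 4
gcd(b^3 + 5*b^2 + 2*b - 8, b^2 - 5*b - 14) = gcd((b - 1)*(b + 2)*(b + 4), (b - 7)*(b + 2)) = b + 2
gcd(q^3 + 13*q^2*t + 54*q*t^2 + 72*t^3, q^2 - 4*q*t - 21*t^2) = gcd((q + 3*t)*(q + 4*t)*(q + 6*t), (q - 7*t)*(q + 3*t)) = q + 3*t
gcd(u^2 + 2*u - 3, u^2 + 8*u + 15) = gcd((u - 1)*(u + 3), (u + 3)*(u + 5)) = u + 3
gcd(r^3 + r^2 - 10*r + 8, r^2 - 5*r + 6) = r - 2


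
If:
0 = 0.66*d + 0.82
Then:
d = -1.24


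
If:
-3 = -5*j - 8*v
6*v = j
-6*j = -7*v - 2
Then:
No Solution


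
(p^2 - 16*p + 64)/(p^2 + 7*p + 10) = (p^2 - 16*p + 64)/(p^2 + 7*p + 10)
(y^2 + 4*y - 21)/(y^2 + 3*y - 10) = (y^2 + 4*y - 21)/(y^2 + 3*y - 10)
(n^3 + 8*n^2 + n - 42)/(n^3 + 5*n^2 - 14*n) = (n + 3)/n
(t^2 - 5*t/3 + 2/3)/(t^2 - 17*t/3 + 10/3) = (t - 1)/(t - 5)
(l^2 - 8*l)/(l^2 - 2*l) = (l - 8)/(l - 2)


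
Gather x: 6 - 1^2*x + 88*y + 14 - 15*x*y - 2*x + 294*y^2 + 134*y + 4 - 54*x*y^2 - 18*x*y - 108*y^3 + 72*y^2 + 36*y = x*(-54*y^2 - 33*y - 3) - 108*y^3 + 366*y^2 + 258*y + 24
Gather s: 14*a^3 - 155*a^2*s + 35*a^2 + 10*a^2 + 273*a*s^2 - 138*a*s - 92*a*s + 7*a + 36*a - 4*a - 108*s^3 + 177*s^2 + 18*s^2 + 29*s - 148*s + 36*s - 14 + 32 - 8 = 14*a^3 + 45*a^2 + 39*a - 108*s^3 + s^2*(273*a + 195) + s*(-155*a^2 - 230*a - 83) + 10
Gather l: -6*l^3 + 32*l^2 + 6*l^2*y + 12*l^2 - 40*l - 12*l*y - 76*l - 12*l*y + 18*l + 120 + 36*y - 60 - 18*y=-6*l^3 + l^2*(6*y + 44) + l*(-24*y - 98) + 18*y + 60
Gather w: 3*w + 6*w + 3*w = 12*w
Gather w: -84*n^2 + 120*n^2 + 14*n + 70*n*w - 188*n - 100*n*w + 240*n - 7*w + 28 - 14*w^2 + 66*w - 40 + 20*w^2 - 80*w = 36*n^2 + 66*n + 6*w^2 + w*(-30*n - 21) - 12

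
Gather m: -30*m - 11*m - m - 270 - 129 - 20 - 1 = -42*m - 420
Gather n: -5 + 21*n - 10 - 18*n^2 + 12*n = -18*n^2 + 33*n - 15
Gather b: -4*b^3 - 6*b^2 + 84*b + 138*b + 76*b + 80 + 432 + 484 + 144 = -4*b^3 - 6*b^2 + 298*b + 1140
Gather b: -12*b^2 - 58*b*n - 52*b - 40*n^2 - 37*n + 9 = -12*b^2 + b*(-58*n - 52) - 40*n^2 - 37*n + 9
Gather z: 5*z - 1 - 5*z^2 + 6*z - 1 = -5*z^2 + 11*z - 2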